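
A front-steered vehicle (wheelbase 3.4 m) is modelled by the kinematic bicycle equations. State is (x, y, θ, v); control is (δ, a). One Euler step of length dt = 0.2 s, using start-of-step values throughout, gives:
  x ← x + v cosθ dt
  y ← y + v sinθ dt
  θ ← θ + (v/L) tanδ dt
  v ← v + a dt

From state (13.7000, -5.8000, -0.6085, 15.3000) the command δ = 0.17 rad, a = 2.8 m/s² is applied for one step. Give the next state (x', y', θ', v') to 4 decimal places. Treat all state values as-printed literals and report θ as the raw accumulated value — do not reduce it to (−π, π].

(16.2107, -7.5492, -0.4540, 15.8600)

x' = 13.7000 + 15.3000·cos(-0.6085)·0.2 = 16.2107
y' = -5.8000 + 15.3000·sin(-0.6085)·0.2 = -7.5492
θ' = -0.6085 + (15.3000/3.4)·tan(0.17)·0.2 = -0.4540
v' = 15.3000 + 2.8000·0.2 = 15.8600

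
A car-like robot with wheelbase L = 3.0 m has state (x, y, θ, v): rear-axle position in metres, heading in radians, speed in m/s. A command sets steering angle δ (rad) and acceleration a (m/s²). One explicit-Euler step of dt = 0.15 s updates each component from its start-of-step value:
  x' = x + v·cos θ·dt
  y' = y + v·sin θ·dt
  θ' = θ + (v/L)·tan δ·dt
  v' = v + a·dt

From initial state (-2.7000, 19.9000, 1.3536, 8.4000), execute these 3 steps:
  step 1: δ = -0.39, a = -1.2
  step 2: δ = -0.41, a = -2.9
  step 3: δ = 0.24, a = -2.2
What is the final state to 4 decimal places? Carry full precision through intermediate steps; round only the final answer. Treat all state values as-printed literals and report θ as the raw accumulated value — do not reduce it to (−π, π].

(-1.3312, 23.2550, 1.0976, 7.4550)

after step 1 (δ=-0.39, a=-1.2): (-2.428479, 21.130397, 1.180957, 8.220000)
after step 2 (δ=-0.41, a=-2.9): (-1.959890, 22.270885, 1.002324, 7.785000)
after step 3 (δ=0.24, a=-2.2): (-1.331237, 23.254976, 1.097579, 7.455000)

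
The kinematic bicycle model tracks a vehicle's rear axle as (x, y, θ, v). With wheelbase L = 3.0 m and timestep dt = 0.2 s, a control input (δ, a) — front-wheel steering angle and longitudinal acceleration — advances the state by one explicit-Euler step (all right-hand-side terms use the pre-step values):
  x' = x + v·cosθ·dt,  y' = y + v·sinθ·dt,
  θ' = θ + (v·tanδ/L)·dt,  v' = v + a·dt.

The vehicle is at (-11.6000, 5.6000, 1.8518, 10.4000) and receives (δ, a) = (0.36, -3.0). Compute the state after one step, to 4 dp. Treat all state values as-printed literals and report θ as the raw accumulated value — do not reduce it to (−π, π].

x' = -11.6000 + 10.4000·cos(1.8518)·0.2 = -12.1768
y' = 5.6000 + 10.4000·sin(1.8518)·0.2 = 7.5984
θ' = 1.8518 + (10.4000/3.0)·tan(0.36)·0.2 = 2.1128
v' = 10.4000 − 3.0000·0.2 = 9.8000

(-12.1768, 7.5984, 2.1128, 9.8000)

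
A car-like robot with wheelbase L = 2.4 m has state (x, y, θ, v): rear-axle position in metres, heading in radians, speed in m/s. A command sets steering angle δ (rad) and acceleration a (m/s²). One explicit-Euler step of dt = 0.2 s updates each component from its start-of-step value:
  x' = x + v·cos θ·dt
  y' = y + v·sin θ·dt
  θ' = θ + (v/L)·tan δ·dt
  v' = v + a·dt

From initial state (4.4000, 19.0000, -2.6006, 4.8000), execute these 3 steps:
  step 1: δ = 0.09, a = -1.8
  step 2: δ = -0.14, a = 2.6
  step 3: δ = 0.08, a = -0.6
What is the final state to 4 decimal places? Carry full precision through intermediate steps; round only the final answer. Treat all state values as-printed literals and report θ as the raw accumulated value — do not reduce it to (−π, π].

(1.9745, 17.5240, -2.5835, 4.8400)

after step 1 (δ=0.09, a=-1.8): (3.577090, 18.505612, -2.564502, 4.440000)
after step 2 (δ=-0.14, a=2.6): (2.832898, 18.021131, -2.616644, 4.960000)
after step 3 (δ=0.08, a=-0.6): (1.974472, 17.523971, -2.583506, 4.840000)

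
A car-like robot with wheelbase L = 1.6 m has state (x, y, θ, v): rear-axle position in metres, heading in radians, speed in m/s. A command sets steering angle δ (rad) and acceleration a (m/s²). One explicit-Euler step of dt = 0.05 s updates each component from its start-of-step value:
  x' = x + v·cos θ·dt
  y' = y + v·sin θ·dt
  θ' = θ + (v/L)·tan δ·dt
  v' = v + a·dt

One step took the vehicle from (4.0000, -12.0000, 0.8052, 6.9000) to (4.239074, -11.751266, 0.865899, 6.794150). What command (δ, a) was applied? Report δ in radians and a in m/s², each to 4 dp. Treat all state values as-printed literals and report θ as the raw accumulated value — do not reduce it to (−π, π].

δ = 0.2744, a = -2.1170

a = (v'−v)/dt = (-0.105850)/0.05 = -2.1170
Δθ = θ'−θ = 0.060699;  (v·dt/L) = 6.9000·0.05/1.6 = 0.215625
tan δ = Δθ·L/(v·dt) = 0.281503  →  δ = 0.2744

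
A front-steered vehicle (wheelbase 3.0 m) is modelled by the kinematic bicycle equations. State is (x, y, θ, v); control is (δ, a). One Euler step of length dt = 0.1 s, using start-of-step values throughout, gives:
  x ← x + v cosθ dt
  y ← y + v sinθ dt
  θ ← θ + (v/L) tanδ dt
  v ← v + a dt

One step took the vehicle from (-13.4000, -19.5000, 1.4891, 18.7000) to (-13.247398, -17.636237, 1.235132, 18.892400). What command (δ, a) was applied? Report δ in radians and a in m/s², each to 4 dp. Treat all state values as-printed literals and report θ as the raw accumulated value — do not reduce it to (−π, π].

δ = -0.3869, a = 1.9240

a = (v'−v)/dt = (0.192400)/0.1 = 1.9240
Δθ = θ'−θ = -0.253968;  (v·dt/L) = 18.7000·0.1/3.0 = 0.623333
tan δ = Δθ·L/(v·dt) = -0.407435  →  δ = -0.3869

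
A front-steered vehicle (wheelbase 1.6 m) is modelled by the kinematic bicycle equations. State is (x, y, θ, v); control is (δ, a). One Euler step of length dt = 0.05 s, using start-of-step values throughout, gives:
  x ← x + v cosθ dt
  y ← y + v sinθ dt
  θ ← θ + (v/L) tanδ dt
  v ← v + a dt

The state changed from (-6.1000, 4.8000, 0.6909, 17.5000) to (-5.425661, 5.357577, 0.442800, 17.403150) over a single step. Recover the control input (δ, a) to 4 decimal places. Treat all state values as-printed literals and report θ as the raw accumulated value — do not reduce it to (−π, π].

δ = -0.4259, a = -1.9370

a = (v'−v)/dt = (-0.096850)/0.05 = -1.9370
Δθ = θ'−θ = -0.248100;  (v·dt/L) = 17.5000·0.05/1.6 = 0.546875
tan δ = Δθ·L/(v·dt) = -0.453669  →  δ = -0.4259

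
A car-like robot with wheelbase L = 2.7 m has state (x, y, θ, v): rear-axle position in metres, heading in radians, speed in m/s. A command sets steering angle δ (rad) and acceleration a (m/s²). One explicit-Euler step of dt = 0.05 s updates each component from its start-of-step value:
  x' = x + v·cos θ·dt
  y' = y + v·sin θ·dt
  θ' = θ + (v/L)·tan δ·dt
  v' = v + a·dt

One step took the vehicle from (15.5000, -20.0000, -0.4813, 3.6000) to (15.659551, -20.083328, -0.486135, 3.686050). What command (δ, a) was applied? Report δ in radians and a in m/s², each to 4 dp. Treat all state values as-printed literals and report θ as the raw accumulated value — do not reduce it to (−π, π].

δ = -0.0724, a = 1.7210

a = (v'−v)/dt = (0.086050)/0.05 = 1.7210
Δθ = θ'−θ = -0.004835;  (v·dt/L) = 3.6000·0.05/2.7 = 0.066667
tan δ = Δθ·L/(v·dt) = -0.072525  →  δ = -0.0724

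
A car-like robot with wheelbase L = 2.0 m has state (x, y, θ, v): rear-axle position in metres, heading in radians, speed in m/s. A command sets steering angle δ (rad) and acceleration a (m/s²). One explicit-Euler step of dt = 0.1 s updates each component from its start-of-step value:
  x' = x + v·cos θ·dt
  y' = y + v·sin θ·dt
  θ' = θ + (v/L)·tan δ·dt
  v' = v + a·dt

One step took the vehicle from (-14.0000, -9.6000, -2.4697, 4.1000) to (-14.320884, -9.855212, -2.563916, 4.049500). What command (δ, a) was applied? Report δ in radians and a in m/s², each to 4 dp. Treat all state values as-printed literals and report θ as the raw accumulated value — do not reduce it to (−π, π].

a = (v'−v)/dt = (-0.050500)/0.1 = -0.5050
Δθ = θ'−θ = -0.094216;  (v·dt/L) = 4.1000·0.1/2.0 = 0.205000
tan δ = Δθ·L/(v·dt) = -0.459590  →  δ = -0.4308

δ = -0.4308, a = -0.5050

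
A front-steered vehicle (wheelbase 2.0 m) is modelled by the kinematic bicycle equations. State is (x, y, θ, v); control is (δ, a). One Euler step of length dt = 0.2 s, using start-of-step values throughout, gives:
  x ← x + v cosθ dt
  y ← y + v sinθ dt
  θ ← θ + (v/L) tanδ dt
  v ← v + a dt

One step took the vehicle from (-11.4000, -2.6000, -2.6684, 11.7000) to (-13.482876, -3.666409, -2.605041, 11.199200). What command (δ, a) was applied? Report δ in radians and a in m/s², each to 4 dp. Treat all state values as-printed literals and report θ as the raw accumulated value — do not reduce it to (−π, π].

a = (v'−v)/dt = (-0.500800)/0.2 = -2.5040
Δθ = θ'−θ = 0.063359;  (v·dt/L) = 11.7000·0.2/2.0 = 1.170000
tan δ = Δθ·L/(v·dt) = 0.054153  →  δ = 0.0541

δ = 0.0541, a = -2.5040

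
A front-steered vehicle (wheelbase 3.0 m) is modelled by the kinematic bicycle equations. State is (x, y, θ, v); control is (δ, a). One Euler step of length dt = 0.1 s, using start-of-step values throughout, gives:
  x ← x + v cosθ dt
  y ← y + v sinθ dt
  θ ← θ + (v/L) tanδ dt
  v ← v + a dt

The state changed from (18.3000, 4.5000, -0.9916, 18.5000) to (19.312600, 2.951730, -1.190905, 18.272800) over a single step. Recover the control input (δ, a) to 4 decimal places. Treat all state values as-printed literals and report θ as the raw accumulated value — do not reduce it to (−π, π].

δ = -0.3126, a = -2.2720

a = (v'−v)/dt = (-0.227200)/0.1 = -2.2720
Δθ = θ'−θ = -0.199305;  (v·dt/L) = 18.5000·0.1/3.0 = 0.616667
tan δ = Δθ·L/(v·dt) = -0.323197  →  δ = -0.3126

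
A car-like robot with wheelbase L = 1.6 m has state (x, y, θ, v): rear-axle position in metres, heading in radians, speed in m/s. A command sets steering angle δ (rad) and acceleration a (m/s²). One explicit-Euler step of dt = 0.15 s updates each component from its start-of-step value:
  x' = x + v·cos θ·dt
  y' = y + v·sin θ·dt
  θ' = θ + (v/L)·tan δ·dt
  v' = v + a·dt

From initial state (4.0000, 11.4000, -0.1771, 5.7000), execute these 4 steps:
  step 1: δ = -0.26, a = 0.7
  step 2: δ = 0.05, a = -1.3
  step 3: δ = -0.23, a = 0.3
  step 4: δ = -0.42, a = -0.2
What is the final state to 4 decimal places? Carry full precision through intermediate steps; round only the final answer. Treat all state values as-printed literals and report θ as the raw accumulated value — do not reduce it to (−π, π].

after step 1 (δ=-0.26, a=0.7): (4.841627, 11.249370, -0.319255, 5.805000)
after step 2 (δ=0.05, a=-1.3): (5.668377, 10.976077, -0.292022, 5.610000)
after step 3 (δ=-0.23, a=0.3): (6.474251, 10.733818, -0.415166, 5.655000)
after step 4 (δ=-0.42, a=-0.2): (7.250442, 10.391683, -0.651920, 5.625000)

(7.2504, 10.3917, -0.6519, 5.6250)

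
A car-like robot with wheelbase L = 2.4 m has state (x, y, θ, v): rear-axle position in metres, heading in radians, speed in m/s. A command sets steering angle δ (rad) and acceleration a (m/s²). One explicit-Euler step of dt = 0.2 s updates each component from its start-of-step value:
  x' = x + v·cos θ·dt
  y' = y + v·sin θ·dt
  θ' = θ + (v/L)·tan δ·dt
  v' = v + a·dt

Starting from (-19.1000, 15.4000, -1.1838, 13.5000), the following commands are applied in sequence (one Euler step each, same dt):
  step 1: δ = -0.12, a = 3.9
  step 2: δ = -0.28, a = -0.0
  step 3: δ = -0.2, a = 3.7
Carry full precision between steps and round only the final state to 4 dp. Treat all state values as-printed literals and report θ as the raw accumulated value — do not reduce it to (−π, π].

(-17.6298, 7.2892, -1.9029, 15.0200)

after step 1 (δ=-0.12, a=3.9): (-18.080997, 12.899674, -1.319452, 14.280000)
after step 2 (δ=-0.28, a=-0.0): (-17.370691, 10.133412, -1.661641, 14.280000)
after step 3 (δ=-0.2, a=3.7): (-17.629788, 7.289189, -1.902866, 15.020000)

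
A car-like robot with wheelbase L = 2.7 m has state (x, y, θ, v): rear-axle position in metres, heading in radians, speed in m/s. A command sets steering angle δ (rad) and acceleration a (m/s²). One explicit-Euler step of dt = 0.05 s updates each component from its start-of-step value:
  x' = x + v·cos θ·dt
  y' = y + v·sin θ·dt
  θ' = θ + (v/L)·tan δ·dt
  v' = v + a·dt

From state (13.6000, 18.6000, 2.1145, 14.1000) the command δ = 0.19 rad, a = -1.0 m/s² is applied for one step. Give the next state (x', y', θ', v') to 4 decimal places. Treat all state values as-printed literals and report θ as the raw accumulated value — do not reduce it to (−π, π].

(13.2353, 19.2033, 2.1647, 14.0500)

x' = 13.6000 + 14.1000·cos(2.1145)·0.05 = 13.2353
y' = 18.6000 + 14.1000·sin(2.1145)·0.05 = 19.2033
θ' = 2.1145 + (14.1000/2.7)·tan(0.19)·0.05 = 2.1647
v' = 14.1000 − 1.0000·0.05 = 14.0500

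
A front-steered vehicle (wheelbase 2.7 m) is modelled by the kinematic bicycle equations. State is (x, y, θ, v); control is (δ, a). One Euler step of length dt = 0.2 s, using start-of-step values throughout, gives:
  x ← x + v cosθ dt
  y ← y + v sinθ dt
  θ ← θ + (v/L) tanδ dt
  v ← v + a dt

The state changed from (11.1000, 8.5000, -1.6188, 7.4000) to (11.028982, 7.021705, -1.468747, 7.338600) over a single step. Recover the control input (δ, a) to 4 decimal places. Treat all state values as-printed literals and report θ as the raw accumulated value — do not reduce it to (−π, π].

a = (v'−v)/dt = (-0.061400)/0.2 = -0.3070
Δθ = θ'−θ = 0.150053;  (v·dt/L) = 7.4000·0.2/2.7 = 0.548148
tan δ = Δθ·L/(v·dt) = 0.273745  →  δ = 0.2672

δ = 0.2672, a = -0.3070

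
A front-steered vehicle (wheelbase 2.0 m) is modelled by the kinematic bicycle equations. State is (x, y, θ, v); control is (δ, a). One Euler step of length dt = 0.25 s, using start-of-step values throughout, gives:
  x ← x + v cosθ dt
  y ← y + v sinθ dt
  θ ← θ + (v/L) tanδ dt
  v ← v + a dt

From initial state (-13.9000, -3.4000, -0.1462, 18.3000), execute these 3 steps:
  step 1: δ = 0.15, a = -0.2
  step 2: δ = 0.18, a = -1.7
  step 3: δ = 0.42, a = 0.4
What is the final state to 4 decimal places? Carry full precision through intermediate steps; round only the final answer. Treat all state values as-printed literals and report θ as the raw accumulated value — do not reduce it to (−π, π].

(-1.2611, -0.5924, 1.6097, 17.9250)

after step 1 (δ=0.15, a=-0.2): (-9.373807, -4.066485, 0.199522, 18.250000)
after step 2 (δ=0.18, a=-1.7): (-4.901820, -3.162194, 0.614640, 17.825000)
after step 3 (δ=0.42, a=0.4): (-1.261148, -0.592434, 1.609659, 17.925000)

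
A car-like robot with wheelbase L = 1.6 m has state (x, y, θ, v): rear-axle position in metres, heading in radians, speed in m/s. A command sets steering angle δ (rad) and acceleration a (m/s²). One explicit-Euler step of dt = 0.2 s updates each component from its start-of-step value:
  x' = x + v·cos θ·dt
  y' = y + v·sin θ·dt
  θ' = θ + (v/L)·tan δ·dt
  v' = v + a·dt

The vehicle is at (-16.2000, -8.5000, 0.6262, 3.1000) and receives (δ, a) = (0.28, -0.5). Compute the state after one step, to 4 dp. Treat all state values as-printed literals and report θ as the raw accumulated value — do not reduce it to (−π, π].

x' = -16.2000 + 3.1000·cos(0.6262)·0.2 = -15.6976
y' = -8.5000 + 3.1000·sin(0.6262)·0.2 = -8.1366
θ' = 0.6262 + (3.1000/1.6)·tan(0.28)·0.2 = 0.7376
v' = 3.1000 − 0.5000·0.2 = 3.0000

(-15.6976, -8.1366, 0.7376, 3.0000)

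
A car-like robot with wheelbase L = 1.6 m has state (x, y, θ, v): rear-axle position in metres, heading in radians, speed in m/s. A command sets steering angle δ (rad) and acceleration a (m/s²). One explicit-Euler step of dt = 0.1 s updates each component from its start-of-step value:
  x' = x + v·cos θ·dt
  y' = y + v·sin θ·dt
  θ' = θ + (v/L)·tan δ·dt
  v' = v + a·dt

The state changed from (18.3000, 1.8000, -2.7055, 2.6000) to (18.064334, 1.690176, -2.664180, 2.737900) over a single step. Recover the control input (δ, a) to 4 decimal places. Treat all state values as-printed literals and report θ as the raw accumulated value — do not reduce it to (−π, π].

a = (v'−v)/dt = (0.137900)/0.1 = 1.3790
Δθ = θ'−θ = 0.041320;  (v·dt/L) = 2.6000·0.1/1.6 = 0.162500
tan δ = Δθ·L/(v·dt) = 0.254277  →  δ = 0.2490

δ = 0.2490, a = 1.3790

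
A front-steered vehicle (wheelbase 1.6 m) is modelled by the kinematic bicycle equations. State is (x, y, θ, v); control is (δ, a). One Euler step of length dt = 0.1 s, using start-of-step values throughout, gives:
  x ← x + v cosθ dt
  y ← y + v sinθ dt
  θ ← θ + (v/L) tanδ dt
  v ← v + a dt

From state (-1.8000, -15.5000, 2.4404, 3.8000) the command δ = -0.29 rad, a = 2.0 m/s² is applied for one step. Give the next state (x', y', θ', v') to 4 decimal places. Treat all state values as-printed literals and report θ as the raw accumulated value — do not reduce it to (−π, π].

x' = -1.8000 + 3.8000·cos(2.4404)·0.1 = -2.0903
y' = -15.5000 + 3.8000·sin(2.4404)·0.1 = -15.2549
θ' = 2.4404 + (3.8000/1.6)·tan(-0.29)·0.1 = 2.3695
v' = 3.8000 + 2.0000·0.1 = 4.0000

(-2.0903, -15.2549, 2.3695, 4.0000)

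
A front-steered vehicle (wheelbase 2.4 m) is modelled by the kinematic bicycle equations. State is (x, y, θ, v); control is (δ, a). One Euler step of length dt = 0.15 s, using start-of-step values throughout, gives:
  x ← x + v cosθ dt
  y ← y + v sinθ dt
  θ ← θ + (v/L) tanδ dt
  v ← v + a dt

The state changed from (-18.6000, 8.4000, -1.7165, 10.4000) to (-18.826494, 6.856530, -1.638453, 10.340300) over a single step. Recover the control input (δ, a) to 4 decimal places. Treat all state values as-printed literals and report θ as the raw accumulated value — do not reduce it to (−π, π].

a = (v'−v)/dt = (-0.059700)/0.15 = -0.3980
Δθ = θ'−θ = 0.078047;  (v·dt/L) = 10.4000·0.15/2.4 = 0.650000
tan δ = Δθ·L/(v·dt) = 0.120072  →  δ = 0.1195

δ = 0.1195, a = -0.3980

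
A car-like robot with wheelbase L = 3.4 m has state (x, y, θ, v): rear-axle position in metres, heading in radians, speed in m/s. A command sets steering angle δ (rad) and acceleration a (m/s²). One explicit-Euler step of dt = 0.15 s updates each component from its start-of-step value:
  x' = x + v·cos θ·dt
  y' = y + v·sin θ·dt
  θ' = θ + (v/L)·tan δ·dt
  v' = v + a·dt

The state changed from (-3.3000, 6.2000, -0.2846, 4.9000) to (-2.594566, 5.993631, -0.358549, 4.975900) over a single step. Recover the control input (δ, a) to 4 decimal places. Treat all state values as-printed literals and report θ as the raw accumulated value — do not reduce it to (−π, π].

δ = -0.3296, a = 0.5060

a = (v'−v)/dt = (0.075900)/0.15 = 0.5060
Δθ = θ'−θ = -0.073949;  (v·dt/L) = 4.9000·0.15/3.4 = 0.216176
tan δ = Δθ·L/(v·dt) = -0.342077  →  δ = -0.3296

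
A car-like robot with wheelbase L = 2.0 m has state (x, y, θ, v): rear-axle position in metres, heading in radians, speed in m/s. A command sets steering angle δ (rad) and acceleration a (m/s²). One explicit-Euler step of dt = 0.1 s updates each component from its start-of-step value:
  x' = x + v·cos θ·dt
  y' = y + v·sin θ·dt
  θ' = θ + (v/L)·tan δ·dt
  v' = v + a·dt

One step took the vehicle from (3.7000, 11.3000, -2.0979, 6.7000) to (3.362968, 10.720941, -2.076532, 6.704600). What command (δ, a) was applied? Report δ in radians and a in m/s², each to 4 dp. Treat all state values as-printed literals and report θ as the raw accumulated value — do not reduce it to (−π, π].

a = (v'−v)/dt = (0.004600)/0.1 = 0.0460
Δθ = θ'−θ = 0.021368;  (v·dt/L) = 6.7000·0.1/2.0 = 0.335000
tan δ = Δθ·L/(v·dt) = 0.063785  →  δ = 0.0637

δ = 0.0637, a = 0.0460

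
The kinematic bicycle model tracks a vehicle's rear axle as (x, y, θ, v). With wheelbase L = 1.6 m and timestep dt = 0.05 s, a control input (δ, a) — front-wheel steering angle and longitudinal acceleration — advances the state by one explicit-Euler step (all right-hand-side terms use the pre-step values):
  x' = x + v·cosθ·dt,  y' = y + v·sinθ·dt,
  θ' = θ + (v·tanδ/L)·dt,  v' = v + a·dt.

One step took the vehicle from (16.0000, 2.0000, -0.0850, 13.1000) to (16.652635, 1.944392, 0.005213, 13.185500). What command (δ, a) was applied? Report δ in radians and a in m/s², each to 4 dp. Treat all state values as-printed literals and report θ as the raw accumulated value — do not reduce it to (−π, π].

δ = 0.2169, a = 1.7100

a = (v'−v)/dt = (0.085500)/0.05 = 1.7100
Δθ = θ'−θ = 0.090213;  (v·dt/L) = 13.1000·0.05/1.6 = 0.409375
tan δ = Δθ·L/(v·dt) = 0.220368  →  δ = 0.2169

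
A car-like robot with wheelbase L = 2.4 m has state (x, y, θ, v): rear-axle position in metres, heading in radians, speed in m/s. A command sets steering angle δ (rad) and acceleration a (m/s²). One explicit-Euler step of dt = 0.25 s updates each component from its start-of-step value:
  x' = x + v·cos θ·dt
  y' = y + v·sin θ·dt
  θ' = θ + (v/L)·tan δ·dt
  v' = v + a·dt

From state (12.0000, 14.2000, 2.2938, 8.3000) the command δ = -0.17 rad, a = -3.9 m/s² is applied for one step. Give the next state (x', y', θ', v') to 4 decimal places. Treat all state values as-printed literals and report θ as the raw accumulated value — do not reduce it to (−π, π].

x' = 12.0000 + 8.3000·cos(2.2938)·0.25 = 10.6271
y' = 14.2000 + 8.3000·sin(2.2938)·0.25 = 15.7559
θ' = 2.2938 + (8.3000/2.4)·tan(-0.17)·0.25 = 2.1454
v' = 8.3000 − 3.9000·0.25 = 7.3250

(10.6271, 15.7559, 2.1454, 7.3250)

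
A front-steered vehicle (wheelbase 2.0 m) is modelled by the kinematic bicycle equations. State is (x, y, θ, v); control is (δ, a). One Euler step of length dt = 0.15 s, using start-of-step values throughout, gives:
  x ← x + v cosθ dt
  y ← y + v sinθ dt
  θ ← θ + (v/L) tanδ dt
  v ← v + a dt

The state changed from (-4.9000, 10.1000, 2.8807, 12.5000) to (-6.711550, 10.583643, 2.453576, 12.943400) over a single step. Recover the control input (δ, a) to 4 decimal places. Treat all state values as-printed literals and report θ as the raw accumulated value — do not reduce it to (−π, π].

a = (v'−v)/dt = (0.443400)/0.15 = 2.9560
Δθ = θ'−θ = -0.427124;  (v·dt/L) = 12.5000·0.15/2.0 = 0.937500
tan δ = Δθ·L/(v·dt) = -0.455599  →  δ = -0.4275

δ = -0.4275, a = 2.9560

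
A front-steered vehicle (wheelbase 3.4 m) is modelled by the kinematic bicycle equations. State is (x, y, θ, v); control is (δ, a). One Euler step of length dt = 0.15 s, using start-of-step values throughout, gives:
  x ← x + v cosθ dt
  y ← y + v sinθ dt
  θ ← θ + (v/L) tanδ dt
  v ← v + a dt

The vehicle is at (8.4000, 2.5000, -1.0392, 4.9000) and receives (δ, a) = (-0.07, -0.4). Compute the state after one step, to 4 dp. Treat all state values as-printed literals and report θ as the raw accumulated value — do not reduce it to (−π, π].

(8.7726, 1.8664, -1.0544, 4.8400)

x' = 8.4000 + 4.9000·cos(-1.0392)·0.15 = 8.7726
y' = 2.5000 + 4.9000·sin(-1.0392)·0.15 = 1.8664
θ' = -1.0392 + (4.9000/3.4)·tan(-0.07)·0.15 = -1.0544
v' = 4.9000 − 0.4000·0.15 = 4.8400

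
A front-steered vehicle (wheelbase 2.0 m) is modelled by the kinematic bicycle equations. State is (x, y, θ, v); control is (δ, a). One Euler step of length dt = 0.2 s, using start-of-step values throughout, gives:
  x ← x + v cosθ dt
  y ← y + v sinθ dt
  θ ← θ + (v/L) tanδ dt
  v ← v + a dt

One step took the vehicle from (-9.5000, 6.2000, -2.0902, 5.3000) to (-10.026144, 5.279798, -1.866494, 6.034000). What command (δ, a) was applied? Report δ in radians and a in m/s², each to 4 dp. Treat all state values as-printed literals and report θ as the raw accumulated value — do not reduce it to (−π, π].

a = (v'−v)/dt = (0.734000)/0.2 = 3.6700
Δθ = θ'−θ = 0.223706;  (v·dt/L) = 5.3000·0.2/2.0 = 0.530000
tan δ = Δθ·L/(v·dt) = 0.422087  →  δ = 0.3994

δ = 0.3994, a = 3.6700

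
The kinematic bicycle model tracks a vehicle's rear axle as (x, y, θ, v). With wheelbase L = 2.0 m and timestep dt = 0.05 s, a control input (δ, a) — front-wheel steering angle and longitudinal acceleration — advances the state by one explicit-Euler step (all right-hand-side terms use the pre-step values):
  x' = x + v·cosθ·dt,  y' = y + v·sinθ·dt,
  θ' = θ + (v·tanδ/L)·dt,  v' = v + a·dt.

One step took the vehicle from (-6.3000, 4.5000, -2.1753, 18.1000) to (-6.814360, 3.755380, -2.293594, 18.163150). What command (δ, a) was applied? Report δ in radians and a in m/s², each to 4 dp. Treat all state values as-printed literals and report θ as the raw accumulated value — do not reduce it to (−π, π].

a = (v'−v)/dt = (0.063150)/0.05 = 1.2630
Δθ = θ'−θ = -0.118294;  (v·dt/L) = 18.1000·0.05/2.0 = 0.452500
tan δ = Δθ·L/(v·dt) = -0.261423  →  δ = -0.2557

δ = -0.2557, a = 1.2630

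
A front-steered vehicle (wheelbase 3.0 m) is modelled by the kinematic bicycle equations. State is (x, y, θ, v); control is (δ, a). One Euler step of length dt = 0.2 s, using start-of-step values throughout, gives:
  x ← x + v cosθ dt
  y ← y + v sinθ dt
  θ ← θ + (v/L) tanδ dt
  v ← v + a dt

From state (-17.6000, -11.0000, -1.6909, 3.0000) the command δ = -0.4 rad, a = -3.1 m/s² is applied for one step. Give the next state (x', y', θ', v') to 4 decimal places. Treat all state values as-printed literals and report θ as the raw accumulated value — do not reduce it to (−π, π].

(-17.6719, -11.5957, -1.7755, 2.3800)

x' = -17.6000 + 3.0000·cos(-1.6909)·0.2 = -17.6719
y' = -11.0000 + 3.0000·sin(-1.6909)·0.2 = -11.5957
θ' = -1.6909 + (3.0000/3.0)·tan(-0.4)·0.2 = -1.7755
v' = 3.0000 − 3.1000·0.2 = 2.3800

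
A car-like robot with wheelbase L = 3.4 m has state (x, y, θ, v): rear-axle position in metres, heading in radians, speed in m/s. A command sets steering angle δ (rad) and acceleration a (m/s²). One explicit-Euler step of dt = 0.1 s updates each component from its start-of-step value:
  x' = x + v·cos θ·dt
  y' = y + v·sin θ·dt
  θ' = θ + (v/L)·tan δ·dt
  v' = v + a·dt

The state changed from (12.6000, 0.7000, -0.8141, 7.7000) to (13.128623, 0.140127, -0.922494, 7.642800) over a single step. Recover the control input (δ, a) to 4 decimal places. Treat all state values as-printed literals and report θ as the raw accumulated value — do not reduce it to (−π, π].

δ = -0.4464, a = -0.5720

a = (v'−v)/dt = (-0.057200)/0.1 = -0.5720
Δθ = θ'−θ = -0.108394;  (v·dt/L) = 7.7000·0.1/3.4 = 0.226471
tan δ = Δθ·L/(v·dt) = -0.478623  →  δ = -0.4464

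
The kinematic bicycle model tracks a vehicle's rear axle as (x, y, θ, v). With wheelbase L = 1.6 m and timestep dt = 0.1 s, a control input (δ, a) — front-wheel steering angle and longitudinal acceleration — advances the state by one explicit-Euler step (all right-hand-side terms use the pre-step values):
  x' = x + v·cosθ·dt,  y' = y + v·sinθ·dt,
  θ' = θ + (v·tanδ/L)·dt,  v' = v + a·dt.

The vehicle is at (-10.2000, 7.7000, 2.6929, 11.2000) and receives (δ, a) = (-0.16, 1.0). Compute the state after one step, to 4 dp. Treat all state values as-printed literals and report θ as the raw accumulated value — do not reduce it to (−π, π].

x' = -10.2000 + 11.2000·cos(2.6929)·0.1 = -11.2091
y' = 7.7000 + 11.2000·sin(2.6929)·0.1 = 8.1858
θ' = 2.6929 + (11.2000/1.6)·tan(-0.16)·0.1 = 2.5799
v' = 11.2000 + 1.0000·0.1 = 11.3000

(-11.2091, 8.1858, 2.5799, 11.3000)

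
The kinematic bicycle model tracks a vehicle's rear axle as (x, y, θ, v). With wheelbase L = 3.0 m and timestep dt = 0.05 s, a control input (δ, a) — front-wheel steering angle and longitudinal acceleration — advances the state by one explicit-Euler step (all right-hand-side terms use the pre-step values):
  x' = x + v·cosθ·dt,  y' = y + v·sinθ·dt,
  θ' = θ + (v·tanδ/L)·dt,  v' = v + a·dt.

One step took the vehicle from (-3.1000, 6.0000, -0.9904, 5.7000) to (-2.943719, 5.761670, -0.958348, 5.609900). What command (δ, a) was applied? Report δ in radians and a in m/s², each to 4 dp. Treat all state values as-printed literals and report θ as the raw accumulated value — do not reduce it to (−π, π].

a = (v'−v)/dt = (-0.090100)/0.05 = -1.8020
Δθ = θ'−θ = 0.032052;  (v·dt/L) = 5.7000·0.05/3.0 = 0.095000
tan δ = Δθ·L/(v·dt) = 0.337389  →  δ = 0.3254

δ = 0.3254, a = -1.8020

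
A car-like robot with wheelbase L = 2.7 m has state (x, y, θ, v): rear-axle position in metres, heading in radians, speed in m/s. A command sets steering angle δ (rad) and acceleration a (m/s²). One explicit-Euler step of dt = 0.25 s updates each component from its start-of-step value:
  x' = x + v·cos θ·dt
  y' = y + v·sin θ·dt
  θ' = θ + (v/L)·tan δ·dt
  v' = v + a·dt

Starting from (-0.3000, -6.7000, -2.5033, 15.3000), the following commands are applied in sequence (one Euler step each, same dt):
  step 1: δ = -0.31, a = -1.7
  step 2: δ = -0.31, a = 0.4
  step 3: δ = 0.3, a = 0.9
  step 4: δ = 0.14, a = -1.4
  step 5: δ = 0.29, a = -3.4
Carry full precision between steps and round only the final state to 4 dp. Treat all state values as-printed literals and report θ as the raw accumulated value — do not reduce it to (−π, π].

(-17.8529, -10.7064, -2.3607, 14.0000)

after step 1 (δ=-0.31, a=-1.7): (-3.371912, -8.979031, -2.957097, 14.875000)
after step 2 (δ=-0.31, a=0.4): (-7.027551, -9.661238, -3.398289, 14.975000)
after step 3 (δ=0.3, a=0.9): (-10.648633, -8.710749, -2.969371, 15.200000)
after step 4 (δ=0.14, a=-1.4): (-14.392418, -9.361959, -2.771037, 14.850000)
after step 5 (δ=0.29, a=-3.4): (-17.852937, -10.706380, -2.360719, 14.000000)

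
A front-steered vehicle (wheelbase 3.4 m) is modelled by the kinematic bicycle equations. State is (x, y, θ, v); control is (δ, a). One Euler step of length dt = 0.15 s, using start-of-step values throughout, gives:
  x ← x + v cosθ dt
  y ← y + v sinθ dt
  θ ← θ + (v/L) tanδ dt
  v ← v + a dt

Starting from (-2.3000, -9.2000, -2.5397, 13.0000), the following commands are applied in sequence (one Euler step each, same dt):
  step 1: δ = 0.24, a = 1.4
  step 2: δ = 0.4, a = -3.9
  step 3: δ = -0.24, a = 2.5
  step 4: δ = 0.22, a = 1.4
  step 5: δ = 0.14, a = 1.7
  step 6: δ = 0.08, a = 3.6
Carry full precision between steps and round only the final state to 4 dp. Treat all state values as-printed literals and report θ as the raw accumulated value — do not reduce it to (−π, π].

after step 1 (δ=0.24, a=1.4): (-3.907318, -10.304097, -2.399348, 13.210000)
after step 2 (δ=0.4, a=-3.9): (-5.367590, -11.643480, -2.152946, 12.625000)
after step 3 (δ=-0.24, a=2.5): (-6.408814, -13.225296, -2.289250, 13.000000)
after step 4 (δ=0.22, a=1.4): (-7.692345, -14.693304, -2.160998, 13.210000)
after step 5 (δ=0.14, a=1.7): (-8.795106, -16.339591, -2.078869, 13.465000)
after step 6 (δ=0.08, a=3.6): (-9.777703, -18.104213, -2.031244, 14.005000)

(-9.7777, -18.1042, -2.0312, 14.0050)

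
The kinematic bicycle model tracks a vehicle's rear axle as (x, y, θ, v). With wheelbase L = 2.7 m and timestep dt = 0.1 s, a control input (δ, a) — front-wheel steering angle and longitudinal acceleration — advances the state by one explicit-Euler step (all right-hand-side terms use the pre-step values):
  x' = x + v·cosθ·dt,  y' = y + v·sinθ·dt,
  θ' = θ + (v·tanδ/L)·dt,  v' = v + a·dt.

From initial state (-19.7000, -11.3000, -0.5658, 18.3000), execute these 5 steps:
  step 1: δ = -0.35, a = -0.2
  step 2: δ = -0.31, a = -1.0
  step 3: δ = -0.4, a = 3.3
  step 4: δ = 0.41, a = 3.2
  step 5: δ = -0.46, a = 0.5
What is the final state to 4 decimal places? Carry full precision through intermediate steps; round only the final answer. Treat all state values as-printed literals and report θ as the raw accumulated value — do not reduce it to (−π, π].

(-14.5038, -18.5597, -1.3623, 18.8800)

after step 1 (δ=-0.35, a=-0.2): (-18.155187, -12.281047, -0.813208, 18.280000)
after step 2 (δ=-0.31, a=-1.0): (-16.899038, -13.609081, -1.030082, 18.180000)
after step 3 (δ=-0.4, a=3.3): (-15.963225, -15.167727, -1.314763, 18.510000)
after step 4 (δ=0.41, a=3.2): (-15.494467, -16.958388, -1.016799, 18.830000)
after step 5 (δ=-0.46, a=0.5): (-14.503838, -18.559744, -1.362328, 18.880000)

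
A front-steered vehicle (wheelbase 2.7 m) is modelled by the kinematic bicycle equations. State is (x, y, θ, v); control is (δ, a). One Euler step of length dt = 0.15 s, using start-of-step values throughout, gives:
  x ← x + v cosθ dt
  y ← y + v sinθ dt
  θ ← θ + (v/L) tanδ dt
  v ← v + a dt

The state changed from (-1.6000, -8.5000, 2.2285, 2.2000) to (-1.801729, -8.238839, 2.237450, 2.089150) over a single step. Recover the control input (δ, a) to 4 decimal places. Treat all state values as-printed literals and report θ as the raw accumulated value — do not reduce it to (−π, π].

a = (v'−v)/dt = (-0.110850)/0.15 = -0.7390
Δθ = θ'−θ = 0.008950;  (v·dt/L) = 2.2000·0.15/2.7 = 0.122222
tan δ = Δθ·L/(v·dt) = 0.073227  →  δ = 0.0731

δ = 0.0731, a = -0.7390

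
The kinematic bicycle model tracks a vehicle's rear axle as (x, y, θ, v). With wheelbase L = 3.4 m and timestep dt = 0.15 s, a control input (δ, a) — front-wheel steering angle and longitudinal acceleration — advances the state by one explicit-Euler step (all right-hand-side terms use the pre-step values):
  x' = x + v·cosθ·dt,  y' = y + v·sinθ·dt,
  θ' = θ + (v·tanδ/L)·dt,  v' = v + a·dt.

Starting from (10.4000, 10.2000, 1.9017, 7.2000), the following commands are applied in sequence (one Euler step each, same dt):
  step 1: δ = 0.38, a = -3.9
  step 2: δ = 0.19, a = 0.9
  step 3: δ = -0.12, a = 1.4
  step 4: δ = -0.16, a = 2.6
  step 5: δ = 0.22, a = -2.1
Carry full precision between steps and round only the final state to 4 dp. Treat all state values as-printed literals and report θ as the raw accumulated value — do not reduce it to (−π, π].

(8.1746, 14.9231, 2.0717, 7.0350)

after step 1 (δ=0.38, a=-3.9): (10.049110, 11.221409, 2.028572, 6.615000)
after step 2 (δ=0.19, a=0.9): (9.610581, 12.111495, 2.084699, 6.750000)
after step 3 (δ=-0.12, a=1.4): (9.112857, 12.993213, 2.048791, 6.960000)
after step 4 (δ=-0.16, a=2.6): (8.632618, 13.920201, 1.999238, 7.350000)
after step 5 (δ=0.22, a=-2.1): (8.174581, 14.923051, 2.071750, 7.035000)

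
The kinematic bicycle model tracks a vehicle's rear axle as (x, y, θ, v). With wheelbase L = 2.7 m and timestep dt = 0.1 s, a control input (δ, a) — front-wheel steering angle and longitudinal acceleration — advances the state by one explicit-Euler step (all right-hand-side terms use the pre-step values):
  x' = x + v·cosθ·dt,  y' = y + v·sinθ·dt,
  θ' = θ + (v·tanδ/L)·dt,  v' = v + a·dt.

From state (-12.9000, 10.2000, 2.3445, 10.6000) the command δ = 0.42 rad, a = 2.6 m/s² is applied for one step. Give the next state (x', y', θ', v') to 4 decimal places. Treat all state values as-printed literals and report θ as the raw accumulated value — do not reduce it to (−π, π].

(-13.6407, 10.9582, 2.5198, 10.8600)

x' = -12.9000 + 10.6000·cos(2.3445)·0.1 = -13.6407
y' = 10.2000 + 10.6000·sin(2.3445)·0.1 = 10.9582
θ' = 2.3445 + (10.6000/2.7)·tan(0.42)·0.1 = 2.5198
v' = 10.6000 + 2.6000·0.1 = 10.8600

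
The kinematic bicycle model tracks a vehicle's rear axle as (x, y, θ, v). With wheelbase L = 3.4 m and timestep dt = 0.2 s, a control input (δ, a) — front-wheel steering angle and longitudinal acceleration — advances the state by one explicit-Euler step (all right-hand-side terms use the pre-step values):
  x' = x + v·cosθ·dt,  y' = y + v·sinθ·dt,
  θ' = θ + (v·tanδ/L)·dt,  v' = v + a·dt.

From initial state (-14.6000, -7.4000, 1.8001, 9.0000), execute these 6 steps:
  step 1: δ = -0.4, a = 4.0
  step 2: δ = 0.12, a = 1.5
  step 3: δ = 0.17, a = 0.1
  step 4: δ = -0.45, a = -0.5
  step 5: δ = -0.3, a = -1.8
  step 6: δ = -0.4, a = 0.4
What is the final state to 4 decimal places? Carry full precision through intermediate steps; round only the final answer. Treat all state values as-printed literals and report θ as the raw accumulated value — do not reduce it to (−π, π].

(-14.7485, 4.1610, 1.0376, 9.7400)

after step 1 (δ=-0.4, a=4.0): (-15.009139, -5.647115, 1.576268, 9.800000)
after step 2 (δ=0.12, a=1.5): (-15.019864, -3.687145, 1.645779, 10.100000)
after step 3 (δ=0.17, a=0.1): (-15.171187, -1.672820, 1.747763, 10.120000)
after step 4 (δ=-0.45, a=-0.5): (-15.527501, 0.319569, 1.460203, 10.020000)
after step 5 (δ=-0.3, a=-1.8): (-15.306324, 2.311326, 1.277877, 9.660000)
after step 6 (δ=-0.4, a=0.4): (-14.748461, 4.161033, 1.037631, 9.740000)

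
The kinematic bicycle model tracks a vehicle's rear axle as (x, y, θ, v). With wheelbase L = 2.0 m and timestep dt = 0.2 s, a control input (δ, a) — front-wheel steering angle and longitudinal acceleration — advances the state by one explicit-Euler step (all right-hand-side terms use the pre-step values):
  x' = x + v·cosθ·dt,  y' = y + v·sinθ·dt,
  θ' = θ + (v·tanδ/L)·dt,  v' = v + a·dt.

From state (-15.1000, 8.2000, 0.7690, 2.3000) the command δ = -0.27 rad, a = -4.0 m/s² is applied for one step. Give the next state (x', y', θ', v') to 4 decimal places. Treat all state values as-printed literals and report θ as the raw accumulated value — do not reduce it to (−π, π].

(-14.7694, 8.5199, 0.7053, 1.5000)

x' = -15.1000 + 2.3000·cos(0.7690)·0.2 = -14.7694
y' = 8.2000 + 2.3000·sin(0.7690)·0.2 = 8.5199
θ' = 0.7690 + (2.3000/2.0)·tan(-0.27)·0.2 = 0.7053
v' = 2.3000 − 4.0000·0.2 = 1.5000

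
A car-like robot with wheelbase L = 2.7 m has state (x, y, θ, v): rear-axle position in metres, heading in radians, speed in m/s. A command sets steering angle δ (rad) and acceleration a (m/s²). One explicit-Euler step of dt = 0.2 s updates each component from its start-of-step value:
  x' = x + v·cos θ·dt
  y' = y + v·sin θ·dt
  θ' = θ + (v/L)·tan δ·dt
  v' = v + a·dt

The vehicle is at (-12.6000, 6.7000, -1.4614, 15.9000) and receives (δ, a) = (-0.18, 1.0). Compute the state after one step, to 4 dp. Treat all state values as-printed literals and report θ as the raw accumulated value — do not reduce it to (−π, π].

x' = -12.6000 + 15.9000·cos(-1.4614)·0.2 = -12.2528
y' = 6.7000 + 15.9000·sin(-1.4614)·0.2 = 3.5390
θ' = -1.4614 + (15.9000/2.7)·tan(-0.18)·0.2 = -1.6757
v' = 15.9000 + 1.0000·0.2 = 16.1000

(-12.2528, 3.5390, -1.6757, 16.1000)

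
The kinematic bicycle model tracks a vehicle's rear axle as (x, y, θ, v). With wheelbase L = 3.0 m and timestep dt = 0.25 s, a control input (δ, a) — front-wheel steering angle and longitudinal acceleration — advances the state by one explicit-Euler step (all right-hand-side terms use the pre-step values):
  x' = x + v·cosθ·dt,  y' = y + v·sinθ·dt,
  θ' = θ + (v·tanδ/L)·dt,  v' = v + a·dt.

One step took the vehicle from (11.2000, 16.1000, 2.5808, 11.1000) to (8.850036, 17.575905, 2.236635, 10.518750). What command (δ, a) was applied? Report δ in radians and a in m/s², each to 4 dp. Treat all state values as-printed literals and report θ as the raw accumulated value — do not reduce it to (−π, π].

a = (v'−v)/dt = (-0.581250)/0.25 = -2.3250
Δθ = θ'−θ = -0.344165;  (v·dt/L) = 11.1000·0.25/3.0 = 0.925000
tan δ = Δθ·L/(v·dt) = -0.372070  →  δ = -0.3562

δ = -0.3562, a = -2.3250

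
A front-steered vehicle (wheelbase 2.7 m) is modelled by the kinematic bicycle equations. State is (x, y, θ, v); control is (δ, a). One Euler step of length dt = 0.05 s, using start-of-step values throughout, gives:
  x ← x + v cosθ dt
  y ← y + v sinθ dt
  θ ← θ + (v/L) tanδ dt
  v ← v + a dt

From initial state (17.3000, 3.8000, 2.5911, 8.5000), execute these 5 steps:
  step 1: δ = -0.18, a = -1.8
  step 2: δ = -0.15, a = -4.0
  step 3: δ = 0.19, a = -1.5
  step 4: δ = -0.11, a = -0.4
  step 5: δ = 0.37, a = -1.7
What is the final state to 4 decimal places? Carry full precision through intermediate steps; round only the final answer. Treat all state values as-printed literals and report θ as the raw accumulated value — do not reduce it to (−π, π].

(15.5689, 4.9316, 2.6098, 8.0300)

after step 1 (δ=-0.18, a=-1.8): (16.937787, 4.022321, 2.562457, 8.410000)
after step 2 (δ=-0.15, a=-4.0): (16.585855, 4.252461, 2.538919, 8.210000)
after step 3 (δ=0.19, a=-1.5): (16.247676, 4.485151, 2.568158, 8.135000)
after step 4 (δ=-0.11, a=-0.4): (15.905988, 4.705822, 2.551520, 8.115000)
after step 5 (δ=0.37, a=-1.7): (15.568851, 4.931589, 2.609807, 8.030000)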